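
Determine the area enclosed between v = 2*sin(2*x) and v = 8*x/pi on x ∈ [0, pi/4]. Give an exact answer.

On [0, pi/4], (2*sin(2*x)) - (8*x/pi) = -8*x/pi + 2*sin(2*x) is ≥ 0 throughout, so the area is a single integral of |-8*x/pi + 2*sin(2*x)|.
∫[0,pi/4] (-8*x/pi + 2*sin(2*x)) dx = 1 - pi/4.

1 - pi/4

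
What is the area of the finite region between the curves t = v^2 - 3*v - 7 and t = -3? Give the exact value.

125/6

Both boundary curves give t as a function of v, so integrate with respect to v. Setting them equal: v^2 - 3*v - 4 = 0, i.e. (v - 4)*(v + 1) = 0, so they meet at v = -1, 4.
For v in [-1, 4], t = v^2 - 3*v - 7 is on the left; area = ∫[-1,4] (-(v^2 - 3*v - 4)) dv = 125/6.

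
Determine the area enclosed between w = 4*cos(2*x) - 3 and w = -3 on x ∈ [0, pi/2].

4

The difference (4*cos(2*x) - 3) - (-3) = 4*cos(2*x) changes sign at x = pi/4 inside [0, pi/2], so split the integral there.
∫[0,pi/4] (4*cos(2*x)) dx = 2.
∫[pi/4,pi/2] (4*cos(2*x)) dx = -2; the area of that piece is 2.
Total area = 2 + 2 = 4.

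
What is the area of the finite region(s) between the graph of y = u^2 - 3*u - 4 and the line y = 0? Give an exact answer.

The curve meets the u-axis where u^2 - 3*u - 4 = 0, i.e. (u - 4)*(u + 1) = 0, at u = -1, 4.
On [-1, 4] the curve lies below the axis; ∫[-1,4] (u^2 - 3*u - 4) du = -125/6, giving area 125/6.

125/6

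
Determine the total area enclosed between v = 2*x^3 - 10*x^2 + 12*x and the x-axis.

The curve meets the x-axis where 2*x^3 - 10*x^2 + 12*x = 0, i.e. 2*x*(x - 3)*(x - 2) = 0, at x = 0, 2, 3.
On [0, 2] the curve lies above the axis; ∫[0,2] (2*x^3 - 10*x^2 + 12*x) dx = 16/3, giving area 16/3.
On [2, 3] the curve lies below the axis; ∫[2,3] (2*x^3 - 10*x^2 + 12*x) dx = -5/6, giving area 5/6.
Total area = 16/3 + 5/6 = 37/6.

37/6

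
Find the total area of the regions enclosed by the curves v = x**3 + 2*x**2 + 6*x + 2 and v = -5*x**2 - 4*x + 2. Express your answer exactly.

Set the curves equal: x**3 + 2*x**2 + 6*x + 2 = -5*x**2 - 4*x + 2, so x**3 + 7*x**2 + 10*x = 0, which factors as x*(x + 2)*(x + 5) = 0. The curves meet at x = -5, -2, 0.
On [-5, -2], v = x**3 + 2*x**2 + 6*x + 2 is on top; that piece has area ∫[-5,-2] (x**3 + 7*x**2 + 10*x) dx = 63/4.
On [-2, 0], v = -5*x**2 - 4*x + 2 is on top; that piece has area ∫[-2,0] (-(x**3 + 7*x**2 + 10*x)) dx = 16/3.
Total enclosed area = 63/4 + 16/3 = 253/12.

253/12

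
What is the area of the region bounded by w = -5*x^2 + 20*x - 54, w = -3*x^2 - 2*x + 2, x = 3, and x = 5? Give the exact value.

The difference (-5*x^2 + 20*x - 54) - (-3*x^2 - 2*x + 2) = -2*x^2 + 22*x - 56 changes sign at x = 4 inside [3, 5], so split the integral there.
∫[3,4] (-2*x^2 + 22*x - 56) dx = -11/3; the area of that piece is 11/3.
∫[4,5] (-2*x^2 + 22*x - 56) dx = 7/3.
Total area = 11/3 + 7/3 = 6.

6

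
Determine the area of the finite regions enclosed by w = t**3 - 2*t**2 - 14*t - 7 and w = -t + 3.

Set the curves equal: t**3 - 2*t**2 - 14*t - 7 = -t + 3, so t**3 - 2*t**2 - 13*t - 10 = 0, which factors as (t - 5)*(t + 1)*(t + 2) = 0. The curves meet at t = -2, -1, 5.
On [-2, -1], w = t**3 - 2*t**2 - 14*t - 7 is on top; that piece has area ∫[-2,-1] (t**3 - 2*t**2 - 13*t - 10) dt = 13/12.
On [-1, 5], w = -t + 3 is on top; that piece has area ∫[-1,5] (-(t**3 - 2*t**2 - 13*t - 10)) dt = 144.
Total enclosed area = 13/12 + 144 = 1741/12.

1741/12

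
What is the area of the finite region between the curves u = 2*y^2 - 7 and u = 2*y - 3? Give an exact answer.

9

Both boundary curves give u as a function of y, so integrate with respect to y. Setting them equal: 2*y^2 - 2*y - 4 = 0, i.e. 2*(y - 2)*(y + 1) = 0, so they meet at y = -1, 2.
For y in [-1, 2], u = 2*y^2 - 7 is on the left; area = ∫[-1,2] (-(2*y^2 - 2*y - 4)) dy = 9.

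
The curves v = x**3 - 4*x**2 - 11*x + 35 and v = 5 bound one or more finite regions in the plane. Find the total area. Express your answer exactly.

863/6

Set the curves equal: x**3 - 4*x**2 - 11*x + 35 = 5, so x**3 - 4*x**2 - 11*x + 30 = 0, which factors as (x - 5)*(x - 2)*(x + 3) = 0. The curves meet at x = -3, 2, 5.
On [-3, 2], v = x**3 - 4*x**2 - 11*x + 35 is on top; that piece has area ∫[-3,2] (x**3 - 4*x**2 - 11*x + 30) dx = 1375/12.
On [2, 5], v = 5 is on top; that piece has area ∫[2,5] (-(x**3 - 4*x**2 - 11*x + 30)) dx = 117/4.
Total enclosed area = 1375/12 + 117/4 = 863/6.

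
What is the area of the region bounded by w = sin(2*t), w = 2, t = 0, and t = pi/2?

-1 + pi

On [0, pi/2], (sin(2*t)) - (2) = sin(2*t) - 2 is ≤ 0 throughout, so the area is a single integral of |sin(2*t) - 2|.
∫[0,pi/2] (sin(2*t) - 2) dt = 1 - pi; the area of that piece is -1 + pi.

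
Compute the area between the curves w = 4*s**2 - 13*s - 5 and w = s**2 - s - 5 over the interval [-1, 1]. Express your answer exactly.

The difference (4*s**2 - 13*s - 5) - (s**2 - s - 5) = 3*s**2 - 12*s changes sign at s = 0 inside [-1, 1], so split the integral there.
∫[-1,0] (3*s**2 - 12*s) ds = 7.
∫[0,1] (3*s**2 - 12*s) ds = -5; the area of that piece is 5.
Total area = 7 + 5 = 12.

12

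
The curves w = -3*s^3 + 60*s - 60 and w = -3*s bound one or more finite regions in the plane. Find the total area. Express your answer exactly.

2997/4

Set the curves equal: -3*s^3 + 60*s - 60 = -3*s, so -3*s^3 + 63*s - 60 = 0, which factors as -3*(s - 4)*(s - 1)*(s + 5) = 0. The curves meet at s = -5, 1, 4.
On [-5, 1], w = -3*s is on top; that piece has area ∫[-5,1] (-(-3*s^3 + 63*s - 60)) ds = 648.
On [1, 4], w = -3*s^3 + 60*s - 60 is on top; that piece has area ∫[1,4] (-3*s^3 + 63*s - 60) ds = 405/4.
Total enclosed area = 648 + 405/4 = 2997/4.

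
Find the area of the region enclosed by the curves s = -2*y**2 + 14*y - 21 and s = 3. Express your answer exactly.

Both boundary curves give s as a function of y, so integrate with respect to y. Setting them equal: -2*y**2 + 14*y - 24 = 0, i.e. -2*(y - 4)*(y - 3) = 0, so they meet at y = 3, 4.
For y in [3, 4], s = -2*y**2 + 14*y - 21 is on the right; area = ∫[3,4] (-2*y**2 + 14*y - 24) dy = 1/3.

1/3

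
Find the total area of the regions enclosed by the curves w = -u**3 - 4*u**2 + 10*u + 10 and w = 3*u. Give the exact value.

Set the curves equal: -u**3 - 4*u**2 + 10*u + 10 = 3*u, so -u**3 - 4*u**2 + 7*u + 10 = 0, which factors as -(u - 2)*(u + 1)*(u + 5) = 0. The curves meet at u = -5, -1, 2.
On [-5, -1], w = 3*u is on top; that piece has area ∫[-5,-1] (-(-u**3 - 4*u**2 + 7*u + 10)) du = 160/3.
On [-1, 2], w = -u**3 - 4*u**2 + 10*u + 10 is on top; that piece has area ∫[-1,2] (-u**3 - 4*u**2 + 7*u + 10) du = 99/4.
Total enclosed area = 160/3 + 99/4 = 937/12.

937/12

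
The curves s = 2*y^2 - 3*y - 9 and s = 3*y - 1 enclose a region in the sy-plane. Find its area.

Both boundary curves give s as a function of y, so integrate with respect to y. Setting them equal: 2*y^2 - 6*y - 8 = 0, i.e. 2*(y - 4)*(y + 1) = 0, so they meet at y = -1, 4.
For y in [-1, 4], s = 2*y^2 - 3*y - 9 is on the left; area = ∫[-1,4] (-(2*y^2 - 6*y - 8)) dy = 125/3.

125/3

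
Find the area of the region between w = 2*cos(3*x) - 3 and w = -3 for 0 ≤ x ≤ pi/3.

The difference (2*cos(3*x) - 3) - (-3) = 2*cos(3*x) changes sign at x = pi/6 inside [0, pi/3], so split the integral there.
∫[0,pi/6] (2*cos(3*x)) dx = 2/3.
∫[pi/6,pi/3] (2*cos(3*x)) dx = -2/3; the area of that piece is 2/3.
Total area = 2/3 + 2/3 = 4/3.

4/3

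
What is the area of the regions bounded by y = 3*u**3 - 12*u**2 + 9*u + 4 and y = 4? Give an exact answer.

Set the curves equal: 3*u**3 - 12*u**2 + 9*u + 4 = 4, so 3*u**3 - 12*u**2 + 9*u = 0, which factors as 3*u*(u - 3)*(u - 1) = 0. The curves meet at u = 0, 1, 3.
On [0, 1], y = 3*u**3 - 12*u**2 + 9*u + 4 is on top; that piece has area ∫[0,1] (3*u**3 - 12*u**2 + 9*u) du = 5/4.
On [1, 3], y = 4 is on top; that piece has area ∫[1,3] (-(3*u**3 - 12*u**2 + 9*u)) du = 8.
Total enclosed area = 5/4 + 8 = 37/4.

37/4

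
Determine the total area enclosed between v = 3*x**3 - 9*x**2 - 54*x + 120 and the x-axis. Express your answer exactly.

The curve meets the x-axis where 3*x**3 - 9*x**2 - 54*x + 120 = 0, i.e. 3*(x - 5)*(x - 2)*(x + 4) = 0, at x = -4, 2, 5.
On [-4, 2] the curve lies above the axis; ∫[-4,2] (3*x**3 - 9*x**2 - 54*x + 120) dx = 648, giving area 648.
On [2, 5] the curve lies below the axis; ∫[2,5] (3*x**3 - 9*x**2 - 54*x + 120) dx = -405/4, giving area 405/4.
Total area = 648 + 405/4 = 2997/4.

2997/4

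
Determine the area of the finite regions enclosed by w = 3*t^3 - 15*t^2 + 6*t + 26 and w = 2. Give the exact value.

Set the curves equal: 3*t^3 - 15*t^2 + 6*t + 26 = 2, so 3*t^3 - 15*t^2 + 6*t + 24 = 0, which factors as 3*(t - 4)*(t - 2)*(t + 1) = 0. The curves meet at t = -1, 2, 4.
On [-1, 2], w = 3*t^3 - 15*t^2 + 6*t + 26 is on top; that piece has area ∫[-1,2] (3*t^3 - 15*t^2 + 6*t + 24) dt = 189/4.
On [2, 4], w = 2 is on top; that piece has area ∫[2,4] (-(3*t^3 - 15*t^2 + 6*t + 24)) dt = 16.
Total enclosed area = 189/4 + 16 = 253/4.

253/4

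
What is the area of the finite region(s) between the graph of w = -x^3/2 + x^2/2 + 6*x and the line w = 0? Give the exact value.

937/24

The curve meets the x-axis where -x^3/2 + x^2/2 + 6*x = 0, i.e. -x*(x - 4)*(x + 3)/2 = 0, at x = -3, 0, 4.
On [-3, 0] the curve lies below the axis; ∫[-3,0] (-x^3/2 + x^2/2 + 6*x) dx = -99/8, giving area 99/8.
On [0, 4] the curve lies above the axis; ∫[0,4] (-x^3/2 + x^2/2 + 6*x) dx = 80/3, giving area 80/3.
Total area = 99/8 + 80/3 = 937/24.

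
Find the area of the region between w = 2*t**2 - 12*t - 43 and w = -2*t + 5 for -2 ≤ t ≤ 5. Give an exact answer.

1057/3

On [-2, 5], (2*t**2 - 12*t - 43) - (-2*t + 5) = 2*t**2 - 10*t - 48 is ≤ 0 throughout, so the area is a single integral of |2*t**2 - 10*t - 48|.
∫[-2,5] (2*t**2 - 10*t - 48) dt = -1057/3; the area of that piece is 1057/3.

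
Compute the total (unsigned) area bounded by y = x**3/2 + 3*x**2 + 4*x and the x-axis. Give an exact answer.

4

The curve meets the x-axis where x**3/2 + 3*x**2 + 4*x = 0, i.e. x*(x + 2)*(x + 4)/2 = 0, at x = -4, -2, 0.
On [-4, -2] the curve lies above the axis; ∫[-4,-2] (x**3/2 + 3*x**2 + 4*x) dx = 2, giving area 2.
On [-2, 0] the curve lies below the axis; ∫[-2,0] (x**3/2 + 3*x**2 + 4*x) dx = -2, giving area 2.
Total area = 2 + 2 = 4.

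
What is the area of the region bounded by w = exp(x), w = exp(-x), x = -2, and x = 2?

The difference (exp(x)) - (exp(-x)) = exp(x) - exp(-x) changes sign at x = 0 inside [-2, 2], so split the integral there.
∫[-2,0] (exp(x) - exp(-x)) dx = -exp(2) - exp(-2) + 2; the area of that piece is -2 + exp(-2) + exp(2).
∫[0,2] (exp(x) - exp(-x)) dx = -2 + exp(-2) + exp(2).
Total area = (-2 + exp(-2) + exp(2)) + (-2 + exp(-2) + exp(2)) = -4 + 2*exp(-2) + 2*exp(2).

-4 + 2*exp(-2) + 2*exp(2)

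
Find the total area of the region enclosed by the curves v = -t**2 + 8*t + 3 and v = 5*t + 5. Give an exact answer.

Set the curves equal: -t**2 + 8*t + 3 = 5*t + 5, so -t**2 + 3*t - 2 = 0, which factors as -(t - 2)*(t - 1) = 0. The curves meet at t = 1, 2.
On [1, 2], v = -t**2 + 8*t + 3 is on top; that piece has area ∫[1,2] (-t**2 + 3*t - 2) dt = 1/6.

1/6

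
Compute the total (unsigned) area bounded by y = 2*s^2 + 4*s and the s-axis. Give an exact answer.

8/3

The curve meets the s-axis where 2*s^2 + 4*s = 0, i.e. 2*s*(s + 2) = 0, at s = -2, 0.
On [-2, 0] the curve lies below the axis; ∫[-2,0] (2*s^2 + 4*s) ds = -8/3, giving area 8/3.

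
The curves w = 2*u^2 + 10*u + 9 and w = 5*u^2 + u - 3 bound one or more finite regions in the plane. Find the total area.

Set the curves equal: 2*u^2 + 10*u + 9 = 5*u^2 + u - 3, so -3*u^2 + 9*u + 12 = 0, which factors as -3*(u - 4)*(u + 1) = 0. The curves meet at u = -1, 4.
On [-1, 4], w = 2*u^2 + 10*u + 9 is on top; that piece has area ∫[-1,4] (-3*u^2 + 9*u + 12) du = 125/2.

125/2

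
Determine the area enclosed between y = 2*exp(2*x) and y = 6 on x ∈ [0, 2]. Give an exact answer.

-17 + 6*log(3) + exp(4)

The difference (2*exp(2*x)) - (6) = 2*exp(2*x) - 6 changes sign at x = log(3)/2 inside [0, 2], so split the integral there.
∫[0,log(3)/2] (2*exp(2*x) - 6) dx = 2 - log(27); the area of that piece is -2 + log(27).
∫[log(3)/2,2] (2*exp(2*x) - 6) dx = -15 + 3*log(3) + exp(4).
Total area = (-2 + log(27)) + (-15 + 3*log(3) + exp(4)) = -17 + 6*log(3) + exp(4).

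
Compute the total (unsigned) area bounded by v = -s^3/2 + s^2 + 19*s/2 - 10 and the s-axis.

The curve meets the s-axis where -s^3/2 + s^2 + 19*s/2 - 10 = 0, i.e. -(s - 5)*(s - 1)*(s + 4)/2 = 0, at s = -4, 1, 5.
On [-4, 1] the curve lies below the axis; ∫[-4,1] (-s^3/2 + s^2 + 19*s/2 - 10) ds = -1625/24, giving area 1625/24.
On [1, 5] the curve lies above the axis; ∫[1,5] (-s^3/2 + s^2 + 19*s/2 - 10) ds = 112/3, giving area 112/3.
Total area = 1625/24 + 112/3 = 2521/24.

2521/24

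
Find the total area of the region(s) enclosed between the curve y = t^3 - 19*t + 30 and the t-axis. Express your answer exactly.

517/2

The curve meets the t-axis where t^3 - 19*t + 30 = 0, i.e. (t - 3)*(t - 2)*(t + 5) = 0, at t = -5, 2, 3.
On [-5, 2] the curve lies above the axis; ∫[-5,2] (t^3 - 19*t + 30) dt = 1029/4, giving area 1029/4.
On [2, 3] the curve lies below the axis; ∫[2,3] (t^3 - 19*t + 30) dt = -5/4, giving area 5/4.
Total area = 1029/4 + 5/4 = 517/2.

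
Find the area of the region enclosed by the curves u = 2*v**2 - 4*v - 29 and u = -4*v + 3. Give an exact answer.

Both boundary curves give u as a function of v, so integrate with respect to v. Setting them equal: 2*v**2 - 32 = 0, i.e. 2*(v - 4)*(v + 4) = 0, so they meet at v = -4, 4.
For v in [-4, 4], u = 2*v**2 - 4*v - 29 is on the left; area = ∫[-4,4] (-(2*v**2 - 32)) dv = 512/3.

512/3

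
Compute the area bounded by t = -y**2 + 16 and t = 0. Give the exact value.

Both boundary curves give t as a function of y, so integrate with respect to y. Setting them equal: -y**2 + 16 = 0, i.e. -(y - 4)*(y + 4) = 0, so they meet at y = -4, 4.
For y in [-4, 4], t = -y**2 + 16 is on the right; area = ∫[-4,4] (-y**2 + 16) dy = 256/3.

256/3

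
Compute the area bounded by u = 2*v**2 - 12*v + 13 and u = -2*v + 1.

1/3

Both boundary curves give u as a function of v, so integrate with respect to v. Setting them equal: 2*v**2 - 10*v + 12 = 0, i.e. 2*(v - 3)*(v - 2) = 0, so they meet at v = 2, 3.
For v in [2, 3], u = 2*v**2 - 12*v + 13 is on the left; area = ∫[2,3] (-(2*v**2 - 10*v + 12)) dv = 1/3.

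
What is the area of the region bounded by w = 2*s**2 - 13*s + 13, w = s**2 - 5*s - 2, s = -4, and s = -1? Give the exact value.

On [-4, -1], (2*s**2 - 13*s + 13) - (s**2 - 5*s - 2) = s**2 - 8*s + 15 is ≥ 0 throughout, so the area is a single integral of |s**2 - 8*s + 15|.
∫[-4,-1] (s**2 - 8*s + 15) ds = 126.

126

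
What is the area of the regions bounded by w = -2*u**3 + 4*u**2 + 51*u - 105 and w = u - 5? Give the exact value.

Set the curves equal: -2*u**3 + 4*u**2 + 51*u - 105 = u - 5, so -2*u**3 + 4*u**2 + 50*u - 100 = 0, which factors as -2*(u - 5)*(u - 2)*(u + 5) = 0. The curves meet at u = -5, 2, 5.
On [-5, 2], w = u - 5 is on top; that piece has area ∫[-5,2] (-(-2*u**3 + 4*u**2 + 50*u - 100)) du = 4459/6.
On [2, 5], w = -2*u**3 + 4*u**2 + 51*u - 105 is on top; that piece has area ∫[2,5] (-2*u**3 + 4*u**2 + 50*u - 100) du = 153/2.
Total enclosed area = 4459/6 + 153/2 = 2459/3.

2459/3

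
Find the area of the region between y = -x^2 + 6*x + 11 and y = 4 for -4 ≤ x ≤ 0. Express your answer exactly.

146/3

The difference (-x^2 + 6*x + 11) - (4) = -x^2 + 6*x + 7 changes sign at x = -1 inside [-4, 0], so split the integral there.
∫[-4,-1] (-x^2 + 6*x + 7) dx = -45; the area of that piece is 45.
∫[-1,0] (-x^2 + 6*x + 7) dx = 11/3.
Total area = 45 + 11/3 = 146/3.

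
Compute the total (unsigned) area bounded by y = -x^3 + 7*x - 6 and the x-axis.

The curve meets the x-axis where -x^3 + 7*x - 6 = 0, i.e. -(x - 2)*(x - 1)*(x + 3) = 0, at x = -3, 1, 2.
On [-3, 1] the curve lies below the axis; ∫[-3,1] (-x^3 + 7*x - 6) dx = -32, giving area 32.
On [1, 2] the curve lies above the axis; ∫[1,2] (-x^3 + 7*x - 6) dx = 3/4, giving area 3/4.
Total area = 32 + 3/4 = 131/4.

131/4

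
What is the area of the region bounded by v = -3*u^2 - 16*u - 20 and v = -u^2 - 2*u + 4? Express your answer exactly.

Set the curves equal: -3*u^2 - 16*u - 20 = -u^2 - 2*u + 4, so -2*u^2 - 14*u - 24 = 0, which factors as -2*(u + 3)*(u + 4) = 0. The curves meet at u = -4, -3.
On [-4, -3], v = -3*u^2 - 16*u - 20 is on top; that piece has area ∫[-4,-3] (-2*u^2 - 14*u - 24) du = 1/3.

1/3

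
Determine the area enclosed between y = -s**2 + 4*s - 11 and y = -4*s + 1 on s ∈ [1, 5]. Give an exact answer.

34/3

The difference (-s**2 + 4*s - 11) - (-4*s + 1) = -s**2 + 8*s - 12 changes sign at s = 2 inside [1, 5], so split the integral there.
∫[1,2] (-s**2 + 8*s - 12) ds = -7/3; the area of that piece is 7/3.
∫[2,5] (-s**2 + 8*s - 12) ds = 9.
Total area = 7/3 + 9 = 34/3.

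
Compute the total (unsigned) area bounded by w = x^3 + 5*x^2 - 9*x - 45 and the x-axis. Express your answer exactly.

568/3

The curve meets the x-axis where x^3 + 5*x^2 - 9*x - 45 = 0, i.e. (x - 3)*(x + 3)*(x + 5) = 0, at x = -5, -3, 3.
On [-5, -3] the curve lies above the axis; ∫[-5,-3] (x^3 + 5*x^2 - 9*x - 45) dx = 28/3, giving area 28/3.
On [-3, 3] the curve lies below the axis; ∫[-3,3] (x^3 + 5*x^2 - 9*x - 45) dx = -180, giving area 180.
Total area = 28/3 + 180 = 568/3.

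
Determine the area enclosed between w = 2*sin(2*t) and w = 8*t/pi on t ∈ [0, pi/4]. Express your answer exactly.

On [0, pi/4], (2*sin(2*t)) - (8*t/pi) = -8*t/pi + 2*sin(2*t) is ≥ 0 throughout, so the area is a single integral of |-8*t/pi + 2*sin(2*t)|.
∫[0,pi/4] (-8*t/pi + 2*sin(2*t)) dt = 1 - pi/4.

1 - pi/4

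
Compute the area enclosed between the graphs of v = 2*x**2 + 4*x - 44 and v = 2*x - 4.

Set the curves equal: 2*x**2 + 4*x - 44 = 2*x - 4, so 2*x**2 + 2*x - 40 = 0, which factors as 2*(x - 4)*(x + 5) = 0. The curves meet at x = -5, 4.
On [-5, 4], v = 2*x - 4 is on top; that piece has area ∫[-5,4] (-(2*x**2 + 2*x - 40)) dx = 243.

243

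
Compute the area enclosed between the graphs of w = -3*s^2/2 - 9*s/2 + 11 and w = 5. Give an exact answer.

Set the curves equal: -3*s^2/2 - 9*s/2 + 11 = 5, so -3*s^2/2 - 9*s/2 + 6 = 0, which factors as -3*(s - 1)*(s + 4)/2 = 0. The curves meet at s = -4, 1.
On [-4, 1], w = -3*s^2/2 - 9*s/2 + 11 is on top; that piece has area ∫[-4,1] (-3*s^2/2 - 9*s/2 + 6) ds = 125/4.

125/4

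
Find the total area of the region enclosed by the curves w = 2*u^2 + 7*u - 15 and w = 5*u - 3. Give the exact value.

Set the curves equal: 2*u^2 + 7*u - 15 = 5*u - 3, so 2*u^2 + 2*u - 12 = 0, which factors as 2*(u - 2)*(u + 3) = 0. The curves meet at u = -3, 2.
On [-3, 2], w = 5*u - 3 is on top; that piece has area ∫[-3,2] (-(2*u^2 + 2*u - 12)) du = 125/3.

125/3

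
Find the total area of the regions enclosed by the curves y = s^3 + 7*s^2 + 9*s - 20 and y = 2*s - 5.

Set the curves equal: s^3 + 7*s^2 + 9*s - 20 = 2*s - 5, so s^3 + 7*s^2 + 7*s - 15 = 0, which factors as (s - 1)*(s + 3)*(s + 5) = 0. The curves meet at s = -5, -3, 1.
On [-5, -3], y = s^3 + 7*s^2 + 9*s - 20 is on top; that piece has area ∫[-5,-3] (s^3 + 7*s^2 + 7*s - 15) ds = 20/3.
On [-3, 1], y = 2*s - 5 is on top; that piece has area ∫[-3,1] (-(s^3 + 7*s^2 + 7*s - 15)) ds = 128/3.
Total enclosed area = 20/3 + 128/3 = 148/3.

148/3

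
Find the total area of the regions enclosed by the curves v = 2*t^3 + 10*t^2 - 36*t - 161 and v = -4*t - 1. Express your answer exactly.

Set the curves equal: 2*t^3 + 10*t^2 - 36*t - 161 = -4*t - 1, so 2*t^3 + 10*t^2 - 32*t - 160 = 0, which factors as 2*(t - 4)*(t + 4)*(t + 5) = 0. The curves meet at t = -5, -4, 4.
On [-5, -4], v = 2*t^3 + 10*t^2 - 36*t - 161 is on top; that piece has area ∫[-5,-4] (2*t^3 + 10*t^2 - 32*t - 160) dt = 17/6.
On [-4, 4], v = -4*t - 1 is on top; that piece has area ∫[-4,4] (-(2*t^3 + 10*t^2 - 32*t - 160)) dt = 2560/3.
Total enclosed area = 17/6 + 2560/3 = 5137/6.

5137/6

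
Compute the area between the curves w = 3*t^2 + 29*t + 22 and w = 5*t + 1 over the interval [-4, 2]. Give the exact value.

The difference (3*t^2 + 29*t + 22) - (5*t + 1) = 3*t^2 + 24*t + 21 changes sign at t = -1 inside [-4, 2], so split the integral there.
∫[-4,-1] (3*t^2 + 24*t + 21) dt = -54; the area of that piece is 54.
∫[-1,2] (3*t^2 + 24*t + 21) dt = 108.
Total area = 54 + 108 = 162.

162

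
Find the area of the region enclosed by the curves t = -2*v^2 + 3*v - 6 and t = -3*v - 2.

Both boundary curves give t as a function of v, so integrate with respect to v. Setting them equal: -2*v^2 + 6*v - 4 = 0, i.e. -2*(v - 2)*(v - 1) = 0, so they meet at v = 1, 2.
For v in [1, 2], t = -2*v^2 + 3*v - 6 is on the right; area = ∫[1,2] (-2*v^2 + 6*v - 4) dv = 1/3.

1/3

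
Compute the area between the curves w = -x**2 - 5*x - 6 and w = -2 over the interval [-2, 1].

59/6

The difference (-x**2 - 5*x - 6) - (-2) = -x**2 - 5*x - 4 changes sign at x = -1 inside [-2, 1], so split the integral there.
∫[-2,-1] (-x**2 - 5*x - 4) dx = 7/6.
∫[-1,1] (-x**2 - 5*x - 4) dx = -26/3; the area of that piece is 26/3.
Total area = 7/6 + 26/3 = 59/6.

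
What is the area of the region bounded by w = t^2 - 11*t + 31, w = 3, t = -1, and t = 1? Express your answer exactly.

170/3

On [-1, 1], (t^2 - 11*t + 31) - (3) = t^2 - 11*t + 28 is ≥ 0 throughout, so the area is a single integral of |t^2 - 11*t + 28|.
∫[-1,1] (t^2 - 11*t + 28) dt = 170/3.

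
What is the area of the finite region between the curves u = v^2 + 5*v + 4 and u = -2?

Both boundary curves give u as a function of v, so integrate with respect to v. Setting them equal: v^2 + 5*v + 6 = 0, i.e. (v + 2)*(v + 3) = 0, so they meet at v = -3, -2.
For v in [-3, -2], u = v^2 + 5*v + 4 is on the left; area = ∫[-3,-2] (-(v^2 + 5*v + 6)) dv = 1/6.

1/6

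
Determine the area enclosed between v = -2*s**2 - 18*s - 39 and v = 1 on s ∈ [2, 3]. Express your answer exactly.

293/3

On [2, 3], (-2*s**2 - 18*s - 39) - (1) = -2*s**2 - 18*s - 40 is ≤ 0 throughout, so the area is a single integral of |-2*s**2 - 18*s - 40|.
∫[2,3] (-2*s**2 - 18*s - 40) ds = -293/3; the area of that piece is 293/3.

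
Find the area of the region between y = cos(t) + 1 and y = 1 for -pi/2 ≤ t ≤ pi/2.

On [-pi/2, pi/2], (cos(t) + 1) - (1) = cos(t) is ≥ 0 throughout, so the area is a single integral of |cos(t)|.
∫[-pi/2,pi/2] (cos(t)) dt = 2.

2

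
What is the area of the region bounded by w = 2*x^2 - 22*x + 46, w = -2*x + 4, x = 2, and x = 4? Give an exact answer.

8

The difference (2*x^2 - 22*x + 46) - (-2*x + 4) = 2*x^2 - 20*x + 42 changes sign at x = 3 inside [2, 4], so split the integral there.
∫[2,3] (2*x^2 - 20*x + 42) dx = 14/3.
∫[3,4] (2*x^2 - 20*x + 42) dx = -10/3; the area of that piece is 10/3.
Total area = 14/3 + 10/3 = 8.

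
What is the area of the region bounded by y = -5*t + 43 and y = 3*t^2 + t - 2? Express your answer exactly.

256

Set the curves equal: -5*t + 43 = 3*t^2 + t - 2, so -3*t^2 - 6*t + 45 = 0, which factors as -3*(t - 3)*(t + 5) = 0. The curves meet at t = -5, 3.
On [-5, 3], y = -5*t + 43 is on top; that piece has area ∫[-5,3] (-3*t^2 - 6*t + 45) dt = 256.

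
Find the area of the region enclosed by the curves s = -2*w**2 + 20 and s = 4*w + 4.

Both boundary curves give s as a function of w, so integrate with respect to w. Setting them equal: -2*w**2 - 4*w + 16 = 0, i.e. -2*(w - 2)*(w + 4) = 0, so they meet at w = -4, 2.
For w in [-4, 2], s = -2*w**2 + 20 is on the right; area = ∫[-4,2] (-2*w**2 - 4*w + 16) dw = 72.

72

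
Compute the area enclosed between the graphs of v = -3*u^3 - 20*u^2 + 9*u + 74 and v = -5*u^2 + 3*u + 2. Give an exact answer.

443/2

Set the curves equal: -3*u^3 - 20*u^2 + 9*u + 74 = -5*u^2 + 3*u + 2, so -3*u^3 - 15*u^2 + 6*u + 72 = 0, which factors as -3*(u - 2)*(u + 3)*(u + 4) = 0. The curves meet at u = -4, -3, 2.
On [-4, -3], v = -5*u^2 + 3*u + 2 is on top; that piece has area ∫[-4,-3] (-(-3*u^3 - 15*u^2 + 6*u + 72)) du = 11/4.
On [-3, 2], v = -3*u^3 - 20*u^2 + 9*u + 74 is on top; that piece has area ∫[-3,2] (-3*u^3 - 15*u^2 + 6*u + 72) du = 875/4.
Total enclosed area = 11/4 + 875/4 = 443/2.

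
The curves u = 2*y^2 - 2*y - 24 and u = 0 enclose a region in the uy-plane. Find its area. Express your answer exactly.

Both boundary curves give u as a function of y, so integrate with respect to y. Setting them equal: 2*y^2 - 2*y - 24 = 0, i.e. 2*(y - 4)*(y + 3) = 0, so they meet at y = -3, 4.
For y in [-3, 4], u = 2*y^2 - 2*y - 24 is on the left; area = ∫[-3,4] (-(2*y^2 - 2*y - 24)) dy = 343/3.

343/3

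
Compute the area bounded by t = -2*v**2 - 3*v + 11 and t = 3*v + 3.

Both boundary curves give t as a function of v, so integrate with respect to v. Setting them equal: -2*v**2 - 6*v + 8 = 0, i.e. -2*(v - 1)*(v + 4) = 0, so they meet at v = -4, 1.
For v in [-4, 1], t = -2*v**2 - 3*v + 11 is on the right; area = ∫[-4,1] (-2*v**2 - 6*v + 8) dv = 125/3.

125/3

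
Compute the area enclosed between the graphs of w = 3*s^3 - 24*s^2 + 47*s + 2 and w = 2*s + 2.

Set the curves equal: 3*s^3 - 24*s^2 + 47*s + 2 = 2*s + 2, so 3*s^3 - 24*s^2 + 45*s = 0, which factors as 3*s*(s - 5)*(s - 3) = 0. The curves meet at s = 0, 3, 5.
On [0, 3], w = 3*s^3 - 24*s^2 + 47*s + 2 is on top; that piece has area ∫[0,3] (3*s^3 - 24*s^2 + 45*s) ds = 189/4.
On [3, 5], w = 2*s + 2 is on top; that piece has area ∫[3,5] (-(3*s^3 - 24*s^2 + 45*s)) ds = 16.
Total enclosed area = 189/4 + 16 = 253/4.

253/4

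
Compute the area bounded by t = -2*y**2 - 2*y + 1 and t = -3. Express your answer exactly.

Both boundary curves give t as a function of y, so integrate with respect to y. Setting them equal: -2*y**2 - 2*y + 4 = 0, i.e. -2*(y - 1)*(y + 2) = 0, so they meet at y = -2, 1.
For y in [-2, 1], t = -2*y**2 - 2*y + 1 is on the right; area = ∫[-2,1] (-2*y**2 - 2*y + 4) dy = 9.

9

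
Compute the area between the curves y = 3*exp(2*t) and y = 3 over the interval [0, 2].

-15/2 + 3*exp(4)/2

On [0, 2], (3*exp(2*t)) - (3) = 3*exp(2*t) - 3 is ≥ 0 throughout, so the area is a single integral of |3*exp(2*t) - 3|.
∫[0,2] (3*exp(2*t) - 3) dt = -15/2 + 3*exp(4)/2.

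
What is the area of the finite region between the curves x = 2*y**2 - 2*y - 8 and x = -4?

Both boundary curves give x as a function of y, so integrate with respect to y. Setting them equal: 2*y**2 - 2*y - 4 = 0, i.e. 2*(y - 2)*(y + 1) = 0, so they meet at y = -1, 2.
For y in [-1, 2], x = 2*y**2 - 2*y - 8 is on the left; area = ∫[-1,2] (-(2*y**2 - 2*y - 4)) dy = 9.

9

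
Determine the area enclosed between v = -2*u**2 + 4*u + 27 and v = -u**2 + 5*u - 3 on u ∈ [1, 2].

157/6

On [1, 2], (-2*u**2 + 4*u + 27) - (-u**2 + 5*u - 3) = -u**2 - u + 30 is ≥ 0 throughout, so the area is a single integral of |-u**2 - u + 30|.
∫[1,2] (-u**2 - u + 30) du = 157/6.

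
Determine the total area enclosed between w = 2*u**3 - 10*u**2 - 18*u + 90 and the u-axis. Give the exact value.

1136/3

The curve meets the u-axis where 2*u**3 - 10*u**2 - 18*u + 90 = 0, i.e. 2*(u - 5)*(u - 3)*(u + 3) = 0, at u = -3, 3, 5.
On [-3, 3] the curve lies above the axis; ∫[-3,3] (2*u**3 - 10*u**2 - 18*u + 90) du = 360, giving area 360.
On [3, 5] the curve lies below the axis; ∫[3,5] (2*u**3 - 10*u**2 - 18*u + 90) du = -56/3, giving area 56/3.
Total area = 360 + 56/3 = 1136/3.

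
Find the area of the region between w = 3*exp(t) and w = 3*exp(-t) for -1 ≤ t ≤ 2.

The difference (3*exp(t)) - (3*exp(-t)) = 3*exp(t) - 3*exp(-t) changes sign at t = 0 inside [-1, 2], so split the integral there.
∫[-1,0] (3*exp(t) - 3*exp(-t)) dt = -3*exp(1) - 3*exp(-1) + 6; the area of that piece is -6 + 3*exp(-1) + 3*exp(1).
∫[0,2] (3*exp(t) - 3*exp(-t)) dt = -6 + 3*exp(-2) + 3*exp(2).
Total area = (-6 + 3*exp(-1) + 3*exp(1)) + (-6 + 3*exp(-2) + 3*exp(2)) = -12 + 3*exp(-2) + 3*exp(-1) + 3*exp(1) + 3*exp(2).

-12 + 3*exp(-2) + 3*exp(-1) + 3*exp(1) + 3*exp(2)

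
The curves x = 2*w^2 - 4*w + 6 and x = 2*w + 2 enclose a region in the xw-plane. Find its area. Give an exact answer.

Both boundary curves give x as a function of w, so integrate with respect to w. Setting them equal: 2*w^2 - 6*w + 4 = 0, i.e. 2*(w - 2)*(w - 1) = 0, so they meet at w = 1, 2.
For w in [1, 2], x = 2*w^2 - 4*w + 6 is on the left; area = ∫[1,2] (-(2*w^2 - 6*w + 4)) dw = 1/3.

1/3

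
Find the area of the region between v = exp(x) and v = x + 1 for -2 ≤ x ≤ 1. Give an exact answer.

-3/2 - exp(-2) + exp(1)

On [-2, 1], (exp(x)) - (x + 1) = -x + exp(x) - 1 is ≥ 0 throughout, so the area is a single integral of |-x + exp(x) - 1|.
∫[-2,1] (-x + exp(x) - 1) dx = -3/2 - exp(-2) + exp(1).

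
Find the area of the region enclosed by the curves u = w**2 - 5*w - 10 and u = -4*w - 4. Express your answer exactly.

125/6

Both boundary curves give u as a function of w, so integrate with respect to w. Setting them equal: w**2 - w - 6 = 0, i.e. (w - 3)*(w + 2) = 0, so they meet at w = -2, 3.
For w in [-2, 3], u = w**2 - 5*w - 10 is on the left; area = ∫[-2,3] (-(w**2 - w - 6)) dw = 125/6.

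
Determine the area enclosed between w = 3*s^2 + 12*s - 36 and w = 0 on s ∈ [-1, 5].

216

The difference (3*s^2 + 12*s - 36) - (0) = 3*s^2 + 12*s - 36 changes sign at s = 2 inside [-1, 5], so split the integral there.
∫[-1,2] (3*s^2 + 12*s - 36) ds = -81; the area of that piece is 81.
∫[2,5] (3*s^2 + 12*s - 36) ds = 135.
Total area = 81 + 135 = 216.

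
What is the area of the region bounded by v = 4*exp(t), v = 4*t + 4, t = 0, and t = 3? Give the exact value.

-34 + 4*exp(3)

On [0, 3], (4*exp(t)) - (4*t + 4) = -4*t + 4*exp(t) - 4 is ≥ 0 throughout, so the area is a single integral of |-4*t + 4*exp(t) - 4|.
∫[0,3] (-4*t + 4*exp(t) - 4) dt = -34 + 4*exp(3).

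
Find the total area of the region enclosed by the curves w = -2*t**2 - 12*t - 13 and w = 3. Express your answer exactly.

8/3

Set the curves equal: -2*t**2 - 12*t - 13 = 3, so -2*t**2 - 12*t - 16 = 0, which factors as -2*(t + 2)*(t + 4) = 0. The curves meet at t = -4, -2.
On [-4, -2], w = -2*t**2 - 12*t - 13 is on top; that piece has area ∫[-4,-2] (-2*t**2 - 12*t - 16) dt = 8/3.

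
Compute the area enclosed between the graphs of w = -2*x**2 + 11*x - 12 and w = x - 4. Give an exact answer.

Set the curves equal: -2*x**2 + 11*x - 12 = x - 4, so -2*x**2 + 10*x - 8 = 0, which factors as -2*(x - 4)*(x - 1) = 0. The curves meet at x = 1, 4.
On [1, 4], w = -2*x**2 + 11*x - 12 is on top; that piece has area ∫[1,4] (-2*x**2 + 10*x - 8) dx = 9.

9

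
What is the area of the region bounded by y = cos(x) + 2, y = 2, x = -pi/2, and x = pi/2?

2

On [-pi/2, pi/2], (cos(x) + 2) - (2) = cos(x) is ≥ 0 throughout, so the area is a single integral of |cos(x)|.
∫[-pi/2,pi/2] (cos(x)) dx = 2.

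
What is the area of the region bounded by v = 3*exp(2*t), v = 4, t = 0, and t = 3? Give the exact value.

The difference (3*exp(2*t)) - (4) = 3*exp(2*t) - 4 changes sign at t = -log(3)/2 + log(2) inside [0, 3], so split the integral there.
∫[0,-log(3)/2 + log(2)] (3*exp(2*t) - 4) dt = log(9/16) + 1/2; the area of that piece is -1/2 + log(16/9).
∫[-log(3)/2 + log(2),3] (3*exp(2*t) - 4) dt = -14 - 2*log(3) + 4*log(2) + 3*exp(6)/2.
Total area = (-1/2 + log(16/9)) + (-14 - 2*log(3) + 4*log(2) + 3*exp(6)/2) = -29/2 - 4*log(3) + 8*log(2) + 3*exp(6)/2.

-29/2 - 4*log(3) + 8*log(2) + 3*exp(6)/2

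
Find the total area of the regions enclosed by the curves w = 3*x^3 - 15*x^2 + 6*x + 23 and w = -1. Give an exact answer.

Set the curves equal: 3*x^3 - 15*x^2 + 6*x + 23 = -1, so 3*x^3 - 15*x^2 + 6*x + 24 = 0, which factors as 3*(x - 4)*(x - 2)*(x + 1) = 0. The curves meet at x = -1, 2, 4.
On [-1, 2], w = 3*x^3 - 15*x^2 + 6*x + 23 is on top; that piece has area ∫[-1,2] (3*x^3 - 15*x^2 + 6*x + 24) dx = 189/4.
On [2, 4], w = -1 is on top; that piece has area ∫[2,4] (-(3*x^3 - 15*x^2 + 6*x + 24)) dx = 16.
Total enclosed area = 189/4 + 16 = 253/4.

253/4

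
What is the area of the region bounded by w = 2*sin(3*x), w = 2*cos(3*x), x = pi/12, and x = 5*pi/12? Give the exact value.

On [pi/12, 5*pi/12], (2*sin(3*x)) - (2*cos(3*x)) = 2*sin(3*x) - 2*cos(3*x) is ≥ 0 throughout, so the area is a single integral of |2*sin(3*x) - 2*cos(3*x)|.
∫[pi/12,5*pi/12] (2*sin(3*x) - 2*cos(3*x)) dx = 4*sqrt(2)/3.

4*sqrt(2)/3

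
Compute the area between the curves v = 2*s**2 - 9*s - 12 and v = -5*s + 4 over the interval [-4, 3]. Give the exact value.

The difference (2*s**2 - 9*s - 12) - (-5*s + 4) = 2*s**2 - 4*s - 16 changes sign at s = -2 inside [-4, 3], so split the integral there.
∫[-4,-2] (2*s**2 - 4*s - 16) ds = 88/3.
∫[-2,3] (2*s**2 - 4*s - 16) ds = -200/3; the area of that piece is 200/3.
Total area = 88/3 + 200/3 = 96.

96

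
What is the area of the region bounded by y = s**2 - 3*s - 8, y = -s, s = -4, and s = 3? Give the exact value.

48

The difference (s**2 - 3*s - 8) - (-s) = s**2 - 2*s - 8 changes sign at s = -2 inside [-4, 3], so split the integral there.
∫[-4,-2] (s**2 - 2*s - 8) ds = 44/3.
∫[-2,3] (s**2 - 2*s - 8) ds = -100/3; the area of that piece is 100/3.
Total area = 44/3 + 100/3 = 48.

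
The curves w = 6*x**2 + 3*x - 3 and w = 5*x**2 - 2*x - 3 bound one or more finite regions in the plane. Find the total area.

Set the curves equal: 6*x**2 + 3*x - 3 = 5*x**2 - 2*x - 3, so x**2 + 5*x = 0, which factors as x*(x + 5) = 0. The curves meet at x = -5, 0.
On [-5, 0], w = 5*x**2 - 2*x - 3 is on top; that piece has area ∫[-5,0] (-(x**2 + 5*x)) dx = 125/6.

125/6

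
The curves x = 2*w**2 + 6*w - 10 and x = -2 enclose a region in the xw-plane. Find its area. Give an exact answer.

Both boundary curves give x as a function of w, so integrate with respect to w. Setting them equal: 2*w**2 + 6*w - 8 = 0, i.e. 2*(w - 1)*(w + 4) = 0, so they meet at w = -4, 1.
For w in [-4, 1], x = 2*w**2 + 6*w - 10 is on the left; area = ∫[-4,1] (-(2*w**2 + 6*w - 8)) dw = 125/3.

125/3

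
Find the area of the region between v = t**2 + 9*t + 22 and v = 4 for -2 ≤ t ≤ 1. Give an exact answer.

87/2

On [-2, 1], (t**2 + 9*t + 22) - (4) = t**2 + 9*t + 18 is ≥ 0 throughout, so the area is a single integral of |t**2 + 9*t + 18|.
∫[-2,1] (t**2 + 9*t + 18) dt = 87/2.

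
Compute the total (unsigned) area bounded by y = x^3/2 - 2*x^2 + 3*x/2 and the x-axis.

The curve meets the x-axis where x^3/2 - 2*x^2 + 3*x/2 = 0, i.e. x*(x - 3)*(x - 1)/2 = 0, at x = 0, 1, 3.
On [0, 1] the curve lies above the axis; ∫[0,1] (x^3/2 - 2*x^2 + 3*x/2) dx = 5/24, giving area 5/24.
On [1, 3] the curve lies below the axis; ∫[1,3] (x^3/2 - 2*x^2 + 3*x/2) dx = -4/3, giving area 4/3.
Total area = 5/24 + 4/3 = 37/24.

37/24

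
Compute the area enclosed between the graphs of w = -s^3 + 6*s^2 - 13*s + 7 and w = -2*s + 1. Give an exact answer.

Set the curves equal: -s^3 + 6*s^2 - 13*s + 7 = -2*s + 1, so -s^3 + 6*s^2 - 11*s + 6 = 0, which factors as -(s - 3)*(s - 2)*(s - 1) = 0. The curves meet at s = 1, 2, 3.
On [1, 2], w = -2*s + 1 is on top; that piece has area ∫[1,2] (-(-s^3 + 6*s^2 - 11*s + 6)) ds = 1/4.
On [2, 3], w = -s^3 + 6*s^2 - 13*s + 7 is on top; that piece has area ∫[2,3] (-s^3 + 6*s^2 - 11*s + 6) ds = 1/4.
Total enclosed area = 1/4 + 1/4 = 1/2.

1/2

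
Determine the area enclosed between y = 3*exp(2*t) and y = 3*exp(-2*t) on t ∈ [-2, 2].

The difference (3*exp(2*t)) - (3*exp(-2*t)) = 3*exp(2*t) - 3*exp(-2*t) changes sign at t = 0 inside [-2, 2], so split the integral there.
∫[-2,0] (3*exp(2*t) - 3*exp(-2*t)) dt = -3*exp(4)/2 - 3*exp(-4)/2 + 3; the area of that piece is -3 + 3*exp(-4)/2 + 3*exp(4)/2.
∫[0,2] (3*exp(2*t) - 3*exp(-2*t)) dt = -3 + 3*exp(-4)/2 + 3*exp(4)/2.
Total area = (-3 + 3*exp(-4)/2 + 3*exp(4)/2) + (-3 + 3*exp(-4)/2 + 3*exp(4)/2) = -6 + 3*exp(-4) + 3*exp(4).

-6 + 3*exp(-4) + 3*exp(4)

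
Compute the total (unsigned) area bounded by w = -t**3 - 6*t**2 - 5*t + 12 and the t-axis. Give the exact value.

The curve meets the t-axis where -t**3 - 6*t**2 - 5*t + 12 = 0, i.e. -(t - 1)*(t + 3)*(t + 4) = 0, at t = -4, -3, 1.
On [-4, -3] the curve lies below the axis; ∫[-4,-3] (-t**3 - 6*t**2 - 5*t + 12) dt = -3/4, giving area 3/4.
On [-3, 1] the curve lies above the axis; ∫[-3,1] (-t**3 - 6*t**2 - 5*t + 12) dt = 32, giving area 32.
Total area = 3/4 + 32 = 131/4.

131/4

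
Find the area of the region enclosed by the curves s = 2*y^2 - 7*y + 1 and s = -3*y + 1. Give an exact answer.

Both boundary curves give s as a function of y, so integrate with respect to y. Setting them equal: 2*y^2 - 4*y = 0, i.e. 2*y*(y - 2) = 0, so they meet at y = 0, 2.
For y in [0, 2], s = 2*y^2 - 7*y + 1 is on the left; area = ∫[0,2] (-(2*y^2 - 4*y)) dy = 8/3.

8/3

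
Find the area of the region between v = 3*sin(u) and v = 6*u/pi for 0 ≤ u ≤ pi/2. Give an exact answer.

3 - 3*pi/4

On [0, pi/2], (3*sin(u)) - (6*u/pi) = -6*u/pi + 3*sin(u) is ≥ 0 throughout, so the area is a single integral of |-6*u/pi + 3*sin(u)|.
∫[0,pi/2] (-6*u/pi + 3*sin(u)) du = 3 - 3*pi/4.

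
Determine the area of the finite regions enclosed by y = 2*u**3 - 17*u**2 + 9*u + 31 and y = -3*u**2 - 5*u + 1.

296/3

Set the curves equal: 2*u**3 - 17*u**2 + 9*u + 31 = -3*u**2 - 5*u + 1, so 2*u**3 - 14*u**2 + 14*u + 30 = 0, which factors as 2*(u - 5)*(u - 3)*(u + 1) = 0. The curves meet at u = -1, 3, 5.
On [-1, 3], y = 2*u**3 - 17*u**2 + 9*u + 31 is on top; that piece has area ∫[-1,3] (2*u**3 - 14*u**2 + 14*u + 30) du = 256/3.
On [3, 5], y = -3*u**2 - 5*u + 1 is on top; that piece has area ∫[3,5] (-(2*u**3 - 14*u**2 + 14*u + 30)) du = 40/3.
Total enclosed area = 256/3 + 40/3 = 296/3.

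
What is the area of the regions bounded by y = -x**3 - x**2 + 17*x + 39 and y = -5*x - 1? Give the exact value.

3901/12

Set the curves equal: -x**3 - x**2 + 17*x + 39 = -5*x - 1, so -x**3 - x**2 + 22*x + 40 = 0, which factors as -(x - 5)*(x + 2)*(x + 4) = 0. The curves meet at x = -4, -2, 5.
On [-4, -2], y = -5*x - 1 is on top; that piece has area ∫[-4,-2] (-(-x**3 - x**2 + 22*x + 40)) dx = 32/3.
On [-2, 5], y = -x**3 - x**2 + 17*x + 39 is on top; that piece has area ∫[-2,5] (-x**3 - x**2 + 22*x + 40) dx = 3773/12.
Total enclosed area = 32/3 + 3773/12 = 3901/12.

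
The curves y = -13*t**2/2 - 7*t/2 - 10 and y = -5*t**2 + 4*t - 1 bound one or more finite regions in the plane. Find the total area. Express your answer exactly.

1/4

Set the curves equal: -13*t**2/2 - 7*t/2 - 10 = -5*t**2 + 4*t - 1, so -3*t**2/2 - 15*t/2 - 9 = 0, which factors as -3*(t + 2)*(t + 3)/2 = 0. The curves meet at t = -3, -2.
On [-3, -2], y = -13*t**2/2 - 7*t/2 - 10 is on top; that piece has area ∫[-3,-2] (-3*t**2/2 - 15*t/2 - 9) dt = 1/4.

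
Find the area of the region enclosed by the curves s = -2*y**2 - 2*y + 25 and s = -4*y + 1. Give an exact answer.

343/3

Both boundary curves give s as a function of y, so integrate with respect to y. Setting them equal: -2*y**2 + 2*y + 24 = 0, i.e. -2*(y - 4)*(y + 3) = 0, so they meet at y = -3, 4.
For y in [-3, 4], s = -2*y**2 - 2*y + 25 is on the right; area = ∫[-3,4] (-2*y**2 + 2*y + 24) dy = 343/3.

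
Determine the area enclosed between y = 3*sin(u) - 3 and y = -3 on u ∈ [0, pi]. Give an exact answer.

On [0, pi], (3*sin(u) - 3) - (-3) = 3*sin(u) is ≥ 0 throughout, so the area is a single integral of |3*sin(u)|.
∫[0,pi] (3*sin(u)) du = 6.

6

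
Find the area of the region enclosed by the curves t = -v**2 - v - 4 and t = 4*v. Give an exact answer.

Both boundary curves give t as a function of v, so integrate with respect to v. Setting them equal: -v**2 - 5*v - 4 = 0, i.e. -(v + 1)*(v + 4) = 0, so they meet at v = -4, -1.
For v in [-4, -1], t = -v**2 - v - 4 is on the right; area = ∫[-4,-1] (-v**2 - 5*v - 4) dv = 9/2.

9/2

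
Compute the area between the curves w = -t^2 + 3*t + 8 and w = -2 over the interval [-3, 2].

77/2

The difference (-t^2 + 3*t + 8) - (-2) = -t^2 + 3*t + 10 changes sign at t = -2 inside [-3, 2], so split the integral there.
∫[-3,-2] (-t^2 + 3*t + 10) dt = -23/6; the area of that piece is 23/6.
∫[-2,2] (-t^2 + 3*t + 10) dt = 104/3.
Total area = 23/6 + 104/3 = 77/2.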